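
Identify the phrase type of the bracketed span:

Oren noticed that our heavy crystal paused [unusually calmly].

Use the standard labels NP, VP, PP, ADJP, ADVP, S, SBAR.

ADVP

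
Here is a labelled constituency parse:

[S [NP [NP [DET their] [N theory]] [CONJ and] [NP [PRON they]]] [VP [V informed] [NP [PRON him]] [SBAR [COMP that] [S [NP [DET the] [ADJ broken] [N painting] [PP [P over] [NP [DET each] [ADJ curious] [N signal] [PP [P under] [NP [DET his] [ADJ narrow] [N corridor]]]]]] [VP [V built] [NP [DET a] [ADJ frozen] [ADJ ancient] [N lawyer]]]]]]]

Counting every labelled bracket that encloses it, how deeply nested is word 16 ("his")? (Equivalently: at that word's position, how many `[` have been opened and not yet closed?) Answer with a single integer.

10

The word sits inside DET, which is inside NP, inside PP, inside NP, inside PP, inside NP, inside S, inside SBAR, inside VP, inside S — 10 brackets in all.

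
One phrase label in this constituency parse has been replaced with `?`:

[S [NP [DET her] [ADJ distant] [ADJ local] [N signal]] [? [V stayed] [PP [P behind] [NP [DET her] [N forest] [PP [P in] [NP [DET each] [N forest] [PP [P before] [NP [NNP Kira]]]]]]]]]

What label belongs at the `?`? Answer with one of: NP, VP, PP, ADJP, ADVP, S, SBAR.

VP

The `?` node immediately contains: V 'stayed', PP. That is the internal structure of a verb phrase, so the label is VP.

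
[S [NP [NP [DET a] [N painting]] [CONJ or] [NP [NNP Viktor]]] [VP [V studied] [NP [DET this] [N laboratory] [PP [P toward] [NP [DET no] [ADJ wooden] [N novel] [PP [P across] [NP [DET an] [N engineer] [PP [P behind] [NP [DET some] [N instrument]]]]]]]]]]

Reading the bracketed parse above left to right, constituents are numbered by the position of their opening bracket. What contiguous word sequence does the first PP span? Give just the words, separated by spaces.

toward no wooden novel across an engineer behind some instrument

Opening `[PP` markers occur at word positions 8, 12, 15; the first of these opens the constituent [PP toward no wooden novel across an engineer behind some instrument].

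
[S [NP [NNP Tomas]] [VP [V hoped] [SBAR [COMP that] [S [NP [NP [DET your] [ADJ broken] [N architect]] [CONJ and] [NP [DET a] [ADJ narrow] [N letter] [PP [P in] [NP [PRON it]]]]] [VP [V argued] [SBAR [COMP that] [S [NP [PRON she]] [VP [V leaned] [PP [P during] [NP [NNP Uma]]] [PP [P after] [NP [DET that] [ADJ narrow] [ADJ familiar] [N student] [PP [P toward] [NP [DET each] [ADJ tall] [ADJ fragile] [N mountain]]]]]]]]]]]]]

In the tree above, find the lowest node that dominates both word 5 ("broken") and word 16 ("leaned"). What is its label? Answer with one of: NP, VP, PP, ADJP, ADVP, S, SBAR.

S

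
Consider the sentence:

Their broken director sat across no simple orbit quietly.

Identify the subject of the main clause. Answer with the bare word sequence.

their broken director

"their broken director" is the NP that combines with the VP headed by "sat" to form the main clause — the subject.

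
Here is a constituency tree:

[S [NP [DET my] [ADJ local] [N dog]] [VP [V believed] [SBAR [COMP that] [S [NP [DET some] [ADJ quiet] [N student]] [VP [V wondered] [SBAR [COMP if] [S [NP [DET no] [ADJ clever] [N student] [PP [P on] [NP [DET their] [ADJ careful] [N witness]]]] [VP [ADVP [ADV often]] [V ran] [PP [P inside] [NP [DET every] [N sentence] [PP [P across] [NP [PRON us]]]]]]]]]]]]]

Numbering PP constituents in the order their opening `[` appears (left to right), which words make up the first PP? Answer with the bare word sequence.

on their careful witness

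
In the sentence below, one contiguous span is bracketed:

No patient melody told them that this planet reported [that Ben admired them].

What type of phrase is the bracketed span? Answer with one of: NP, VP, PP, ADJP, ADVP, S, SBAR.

SBAR

The bracketed span "that Ben admired them" is headed by "that", making it a subordinate clause (SBAR).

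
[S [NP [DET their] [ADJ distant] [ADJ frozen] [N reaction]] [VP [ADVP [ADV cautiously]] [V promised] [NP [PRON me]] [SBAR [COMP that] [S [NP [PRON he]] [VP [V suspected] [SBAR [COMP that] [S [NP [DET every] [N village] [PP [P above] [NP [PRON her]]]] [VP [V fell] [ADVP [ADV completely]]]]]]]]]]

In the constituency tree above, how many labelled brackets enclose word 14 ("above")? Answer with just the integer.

10

Counting open brackets not yet closed at "above": [S [VP [SBAR [S [VP [SBAR [S [NP [PP [P = 10.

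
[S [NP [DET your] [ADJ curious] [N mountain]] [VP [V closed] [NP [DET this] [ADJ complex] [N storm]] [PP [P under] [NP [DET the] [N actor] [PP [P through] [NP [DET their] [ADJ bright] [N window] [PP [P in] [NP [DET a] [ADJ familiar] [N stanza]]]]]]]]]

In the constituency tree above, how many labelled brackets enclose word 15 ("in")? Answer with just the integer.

8

The word sits inside P, which is inside PP, inside NP, inside PP, inside NP, inside PP, inside VP, inside S — 8 brackets in all.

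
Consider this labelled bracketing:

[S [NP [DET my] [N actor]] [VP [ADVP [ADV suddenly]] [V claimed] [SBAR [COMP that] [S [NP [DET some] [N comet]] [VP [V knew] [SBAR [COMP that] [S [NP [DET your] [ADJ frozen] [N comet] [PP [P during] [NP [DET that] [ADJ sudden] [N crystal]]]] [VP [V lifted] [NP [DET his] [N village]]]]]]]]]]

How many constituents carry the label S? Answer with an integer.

3

Scanning left to right, an opening `[S` appears at word positions 1, 6, 10 — 3 in total.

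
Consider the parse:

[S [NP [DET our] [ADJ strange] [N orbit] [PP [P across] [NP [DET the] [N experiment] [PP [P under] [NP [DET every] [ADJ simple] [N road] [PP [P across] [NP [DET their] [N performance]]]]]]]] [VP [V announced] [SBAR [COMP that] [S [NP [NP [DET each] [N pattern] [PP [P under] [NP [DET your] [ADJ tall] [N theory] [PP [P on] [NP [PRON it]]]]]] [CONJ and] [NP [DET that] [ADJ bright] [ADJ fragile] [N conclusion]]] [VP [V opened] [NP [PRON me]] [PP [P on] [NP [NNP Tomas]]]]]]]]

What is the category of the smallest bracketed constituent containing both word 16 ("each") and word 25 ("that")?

NP

Word 16 lies under S → VP → SBAR → S → NP → NP → DET; word 25 lies under S → VP → SBAR → S → NP → NP → DET. The lowest shared node is the NP.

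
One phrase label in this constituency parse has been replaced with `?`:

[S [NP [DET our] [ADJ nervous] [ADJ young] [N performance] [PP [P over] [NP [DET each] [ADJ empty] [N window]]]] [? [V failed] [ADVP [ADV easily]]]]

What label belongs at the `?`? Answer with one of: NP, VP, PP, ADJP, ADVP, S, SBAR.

VP

A constituent whose immediate children are V 'failed', ADVP is a verb phrase: VP.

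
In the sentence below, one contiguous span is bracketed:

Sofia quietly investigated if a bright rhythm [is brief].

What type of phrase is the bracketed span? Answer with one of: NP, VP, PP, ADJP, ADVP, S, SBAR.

The bracketed span "is brief" is headed by "is", making it a verb phrase (VP).

VP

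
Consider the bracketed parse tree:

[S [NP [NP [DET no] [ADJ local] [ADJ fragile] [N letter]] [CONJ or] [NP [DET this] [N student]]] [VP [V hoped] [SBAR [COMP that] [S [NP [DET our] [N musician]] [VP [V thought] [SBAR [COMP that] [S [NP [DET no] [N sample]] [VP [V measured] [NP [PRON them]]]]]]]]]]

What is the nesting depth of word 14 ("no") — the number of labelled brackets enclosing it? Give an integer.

9

Counting open brackets not yet closed at "no": [S [VP [SBAR [S [VP [SBAR [S [NP [DET = 9.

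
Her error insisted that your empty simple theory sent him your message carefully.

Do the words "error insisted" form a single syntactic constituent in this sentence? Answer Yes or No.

No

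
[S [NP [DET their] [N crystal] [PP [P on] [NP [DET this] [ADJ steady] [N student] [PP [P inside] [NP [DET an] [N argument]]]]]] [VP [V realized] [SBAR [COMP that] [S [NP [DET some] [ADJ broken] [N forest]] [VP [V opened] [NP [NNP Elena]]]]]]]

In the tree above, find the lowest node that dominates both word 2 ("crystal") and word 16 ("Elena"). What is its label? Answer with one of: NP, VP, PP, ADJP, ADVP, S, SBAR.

S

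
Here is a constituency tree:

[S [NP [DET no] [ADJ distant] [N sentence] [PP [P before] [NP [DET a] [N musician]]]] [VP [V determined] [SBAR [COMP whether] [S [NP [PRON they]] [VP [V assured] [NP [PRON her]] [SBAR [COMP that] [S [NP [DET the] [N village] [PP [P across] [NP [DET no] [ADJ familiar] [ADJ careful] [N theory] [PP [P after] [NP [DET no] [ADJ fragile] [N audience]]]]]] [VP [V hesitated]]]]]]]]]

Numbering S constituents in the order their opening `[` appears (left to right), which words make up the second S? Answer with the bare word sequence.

The S opening brackets appear, in order, over: "no distant sentence before a musician determined whether they assured her that the village across no familiar careful theory after no fragile audience hesitated"; "they assured her that the village across no familiar careful theory after no fragile audience hesitated"; "the village across no familiar careful theory after no fragile audience hesitated". The second one spans "they assured her that the village across no familiar careful theory after no fragile audience hesitated".

they assured her that the village across no familiar careful theory after no fragile audience hesitated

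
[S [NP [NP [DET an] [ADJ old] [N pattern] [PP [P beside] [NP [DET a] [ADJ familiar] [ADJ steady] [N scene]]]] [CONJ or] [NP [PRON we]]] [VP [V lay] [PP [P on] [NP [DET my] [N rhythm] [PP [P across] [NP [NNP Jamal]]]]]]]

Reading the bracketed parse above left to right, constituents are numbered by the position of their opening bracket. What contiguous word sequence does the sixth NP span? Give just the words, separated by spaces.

Jamal

In left-to-right order the NP constituents are "an old pattern beside a familiar steady scene or we"; "an old pattern beside a familiar steady scene"; "a familiar steady scene"; "we"; "my rhythm across Jamal"; "Jamal". Number 6 is "Jamal".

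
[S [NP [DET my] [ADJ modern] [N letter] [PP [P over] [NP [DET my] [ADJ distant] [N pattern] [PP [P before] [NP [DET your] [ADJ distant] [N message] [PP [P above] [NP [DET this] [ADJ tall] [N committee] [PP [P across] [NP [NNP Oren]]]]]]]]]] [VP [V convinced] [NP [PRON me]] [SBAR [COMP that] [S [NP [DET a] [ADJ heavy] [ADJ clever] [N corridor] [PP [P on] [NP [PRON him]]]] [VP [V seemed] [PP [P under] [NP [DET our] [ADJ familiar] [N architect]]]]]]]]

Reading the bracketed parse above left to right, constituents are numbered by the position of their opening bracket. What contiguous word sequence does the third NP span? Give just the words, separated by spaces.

The NP opening brackets appear, in order, over: "my modern letter over my distant pattern before your distant message above this tall committee across Oren"; "my distant pattern before your distant message above this tall committee across Oren"; "your distant message above this tall committee across Oren"; "this tall committee across Oren"; "Oren"; "me"; "a heavy clever corridor on him"; "him"; "our familiar architect". The third one spans "your distant message above this tall committee across Oren".

your distant message above this tall committee across Oren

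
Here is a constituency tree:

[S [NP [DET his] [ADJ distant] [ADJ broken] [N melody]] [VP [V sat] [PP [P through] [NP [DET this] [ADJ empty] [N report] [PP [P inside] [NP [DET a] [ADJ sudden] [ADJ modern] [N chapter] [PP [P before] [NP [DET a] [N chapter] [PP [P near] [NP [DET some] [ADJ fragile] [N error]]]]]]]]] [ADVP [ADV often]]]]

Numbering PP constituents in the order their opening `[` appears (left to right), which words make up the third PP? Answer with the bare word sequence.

Opening `[PP` markers occur at word positions 6, 10, 15, 18; the third of these opens the constituent [PP before a chapter near some fragile error].

before a chapter near some fragile error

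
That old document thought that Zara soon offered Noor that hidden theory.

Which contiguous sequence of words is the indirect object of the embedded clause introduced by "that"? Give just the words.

Noor

The verb of the embedded clause introduced by "that" is "offered"; its indirect object is the NP "Noor".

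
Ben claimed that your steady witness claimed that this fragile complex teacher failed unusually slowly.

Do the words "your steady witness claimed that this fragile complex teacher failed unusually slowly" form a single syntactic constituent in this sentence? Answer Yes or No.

The sequence corresponds to a single S node — the clause "your steady witness claimed that this fragile complex teacher failed unusually slowly".

Yes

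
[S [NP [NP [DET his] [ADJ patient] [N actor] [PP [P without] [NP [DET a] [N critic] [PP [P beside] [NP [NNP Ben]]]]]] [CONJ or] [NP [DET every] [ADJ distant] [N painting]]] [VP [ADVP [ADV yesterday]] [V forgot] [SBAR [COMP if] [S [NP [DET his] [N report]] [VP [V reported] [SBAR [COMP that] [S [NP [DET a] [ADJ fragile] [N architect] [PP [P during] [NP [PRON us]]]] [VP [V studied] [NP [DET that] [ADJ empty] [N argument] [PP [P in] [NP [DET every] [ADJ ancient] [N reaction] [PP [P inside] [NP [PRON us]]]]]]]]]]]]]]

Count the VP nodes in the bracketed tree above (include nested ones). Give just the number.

3

Scanning left to right, an opening `[VP` appears at word positions 13, 18, 25 — 3 in total.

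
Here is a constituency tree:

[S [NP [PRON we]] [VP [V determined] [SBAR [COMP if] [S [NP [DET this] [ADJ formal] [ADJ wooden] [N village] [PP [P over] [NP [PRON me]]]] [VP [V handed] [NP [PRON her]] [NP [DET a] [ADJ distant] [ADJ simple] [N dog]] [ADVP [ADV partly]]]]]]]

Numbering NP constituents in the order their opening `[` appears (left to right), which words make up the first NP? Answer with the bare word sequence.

In left-to-right order the NP constituents are "we"; "this formal wooden village over me"; "me"; "her"; "a distant simple dog". Number 1 is "we".

we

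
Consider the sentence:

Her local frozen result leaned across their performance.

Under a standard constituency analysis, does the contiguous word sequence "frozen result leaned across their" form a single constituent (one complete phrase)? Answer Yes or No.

No

The smallest constituent containing the whole sequence is the clause [S her local frozen result leaned across their performance], but the sequence is only part of it — it straddles the boundary between noun phrase "her local frozen result" and verb phrase "leaned across their performance".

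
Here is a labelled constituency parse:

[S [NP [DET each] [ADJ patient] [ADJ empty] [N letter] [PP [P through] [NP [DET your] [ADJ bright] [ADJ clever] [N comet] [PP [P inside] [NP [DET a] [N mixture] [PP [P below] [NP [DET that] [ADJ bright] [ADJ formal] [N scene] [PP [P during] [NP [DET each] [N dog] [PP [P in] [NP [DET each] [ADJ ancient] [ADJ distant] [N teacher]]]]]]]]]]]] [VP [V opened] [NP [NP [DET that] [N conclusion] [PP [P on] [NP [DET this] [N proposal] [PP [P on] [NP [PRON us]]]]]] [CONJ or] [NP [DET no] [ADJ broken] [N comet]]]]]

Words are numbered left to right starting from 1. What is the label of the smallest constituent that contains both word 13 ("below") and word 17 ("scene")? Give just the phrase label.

PP

Both words fall inside [PP below that bright formal scene during each dog in each ancient distant teacher] (words 13–25), and no smaller constituent contains them both. Label: PP.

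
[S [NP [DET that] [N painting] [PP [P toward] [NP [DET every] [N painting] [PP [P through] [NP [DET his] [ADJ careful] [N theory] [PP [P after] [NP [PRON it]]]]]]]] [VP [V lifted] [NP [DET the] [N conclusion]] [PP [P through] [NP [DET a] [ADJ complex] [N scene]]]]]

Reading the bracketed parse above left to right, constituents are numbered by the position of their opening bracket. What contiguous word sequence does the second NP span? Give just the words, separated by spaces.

every painting through his careful theory after it

In left-to-right order the NP constituents are "that painting toward every painting through his careful theory after it"; "every painting through his careful theory after it"; "his careful theory after it"; "it"; "the conclusion"; "a complex scene". Number 2 is "every painting through his careful theory after it".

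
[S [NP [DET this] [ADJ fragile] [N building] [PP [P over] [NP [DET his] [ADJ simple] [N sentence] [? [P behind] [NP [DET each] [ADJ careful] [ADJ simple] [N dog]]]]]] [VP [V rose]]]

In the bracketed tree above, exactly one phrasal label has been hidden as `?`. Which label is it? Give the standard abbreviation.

The `?` node immediately contains: P 'behind', NP. That is the internal structure of a prepositional phrase, so the label is PP.

PP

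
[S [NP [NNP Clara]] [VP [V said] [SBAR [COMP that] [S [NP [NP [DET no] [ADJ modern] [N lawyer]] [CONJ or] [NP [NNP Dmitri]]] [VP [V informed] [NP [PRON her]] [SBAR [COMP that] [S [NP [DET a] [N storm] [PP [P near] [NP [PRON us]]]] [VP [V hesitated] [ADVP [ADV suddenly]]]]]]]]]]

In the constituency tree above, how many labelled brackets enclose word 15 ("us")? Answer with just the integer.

Path from the root down to the word: S → VP → SBAR → S → VP → SBAR → S → NP → PP → NP → PRON. That is 11 enclosing brackets.

11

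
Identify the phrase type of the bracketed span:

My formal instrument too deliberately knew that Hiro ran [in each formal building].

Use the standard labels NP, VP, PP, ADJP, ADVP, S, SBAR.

The bracketed span "in each formal building" is headed by "in", making it a prepositional phrase (PP).

PP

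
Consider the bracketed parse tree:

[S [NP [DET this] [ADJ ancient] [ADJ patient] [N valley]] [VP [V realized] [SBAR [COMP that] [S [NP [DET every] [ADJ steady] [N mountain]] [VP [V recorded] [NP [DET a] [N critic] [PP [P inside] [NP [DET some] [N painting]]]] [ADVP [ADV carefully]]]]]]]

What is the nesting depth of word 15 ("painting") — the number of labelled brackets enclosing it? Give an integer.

9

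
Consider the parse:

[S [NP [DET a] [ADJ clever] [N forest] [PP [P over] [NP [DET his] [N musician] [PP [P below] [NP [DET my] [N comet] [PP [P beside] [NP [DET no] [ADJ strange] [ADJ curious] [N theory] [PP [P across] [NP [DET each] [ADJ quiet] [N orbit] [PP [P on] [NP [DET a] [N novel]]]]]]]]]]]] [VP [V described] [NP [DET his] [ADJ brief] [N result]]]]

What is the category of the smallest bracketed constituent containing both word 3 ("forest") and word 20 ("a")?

NP

The smallest bracket enclosing both words is [NP a clever forest over his musician below my comet beside no strange curious theory across each quiet orbit on a novel], so the label is NP.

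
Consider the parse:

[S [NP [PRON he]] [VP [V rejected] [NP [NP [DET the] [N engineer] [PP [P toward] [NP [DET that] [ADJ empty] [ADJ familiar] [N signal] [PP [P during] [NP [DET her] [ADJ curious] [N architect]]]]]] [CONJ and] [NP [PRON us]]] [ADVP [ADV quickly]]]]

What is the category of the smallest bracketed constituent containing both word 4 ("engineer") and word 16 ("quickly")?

Both words fall inside [VP rejected the engineer toward that empty familiar signal during her curious architect and us quickly] (words 2–16), and no smaller constituent contains them both. Label: VP.

VP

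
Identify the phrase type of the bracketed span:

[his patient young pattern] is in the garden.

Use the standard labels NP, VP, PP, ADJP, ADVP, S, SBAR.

NP

The span is built around the noun "pattern" — a noun phrase (NP).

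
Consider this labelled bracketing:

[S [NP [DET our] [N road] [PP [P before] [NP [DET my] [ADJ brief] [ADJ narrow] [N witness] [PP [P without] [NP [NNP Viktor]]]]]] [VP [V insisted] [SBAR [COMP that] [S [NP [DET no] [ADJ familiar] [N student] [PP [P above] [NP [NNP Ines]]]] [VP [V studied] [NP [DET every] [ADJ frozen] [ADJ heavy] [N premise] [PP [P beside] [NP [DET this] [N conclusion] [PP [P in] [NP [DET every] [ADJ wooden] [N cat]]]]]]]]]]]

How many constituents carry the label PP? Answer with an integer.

5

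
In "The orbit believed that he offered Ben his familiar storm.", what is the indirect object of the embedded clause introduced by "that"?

Ben

The verb of the embedded clause introduced by "that" is "offered"; its indirect object is the NP "Ben".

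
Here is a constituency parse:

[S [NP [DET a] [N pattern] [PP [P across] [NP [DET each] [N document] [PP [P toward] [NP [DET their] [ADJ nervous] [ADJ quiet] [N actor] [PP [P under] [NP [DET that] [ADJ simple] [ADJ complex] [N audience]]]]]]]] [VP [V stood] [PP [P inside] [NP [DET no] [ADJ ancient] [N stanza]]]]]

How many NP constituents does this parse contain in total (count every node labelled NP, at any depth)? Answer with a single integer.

5

Scanning left to right, an opening `[NP` appears at word positions 1, 4, 7, 12, 18 — 5 in total.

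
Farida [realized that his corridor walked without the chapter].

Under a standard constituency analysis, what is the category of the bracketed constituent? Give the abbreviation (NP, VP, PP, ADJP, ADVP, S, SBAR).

The span is built around the verb "realized" — a verb phrase (VP).

VP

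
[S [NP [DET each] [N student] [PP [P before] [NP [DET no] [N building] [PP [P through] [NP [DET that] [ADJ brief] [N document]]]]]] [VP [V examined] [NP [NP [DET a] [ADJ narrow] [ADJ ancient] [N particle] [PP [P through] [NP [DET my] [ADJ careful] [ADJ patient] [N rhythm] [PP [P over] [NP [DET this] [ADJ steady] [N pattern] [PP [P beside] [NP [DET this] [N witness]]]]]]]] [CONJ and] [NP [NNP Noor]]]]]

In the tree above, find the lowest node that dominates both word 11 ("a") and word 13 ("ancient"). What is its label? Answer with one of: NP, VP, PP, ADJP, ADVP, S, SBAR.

Both words fall inside [NP a narrow ancient particle through my careful patient rhythm over this steady pattern beside this witness] (words 11–26), and no smaller constituent contains them both. Label: NP.

NP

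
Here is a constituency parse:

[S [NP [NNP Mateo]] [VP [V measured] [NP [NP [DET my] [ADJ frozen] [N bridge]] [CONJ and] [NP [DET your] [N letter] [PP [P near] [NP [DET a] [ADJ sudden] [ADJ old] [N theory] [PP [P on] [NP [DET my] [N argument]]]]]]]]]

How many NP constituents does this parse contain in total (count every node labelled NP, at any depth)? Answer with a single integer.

6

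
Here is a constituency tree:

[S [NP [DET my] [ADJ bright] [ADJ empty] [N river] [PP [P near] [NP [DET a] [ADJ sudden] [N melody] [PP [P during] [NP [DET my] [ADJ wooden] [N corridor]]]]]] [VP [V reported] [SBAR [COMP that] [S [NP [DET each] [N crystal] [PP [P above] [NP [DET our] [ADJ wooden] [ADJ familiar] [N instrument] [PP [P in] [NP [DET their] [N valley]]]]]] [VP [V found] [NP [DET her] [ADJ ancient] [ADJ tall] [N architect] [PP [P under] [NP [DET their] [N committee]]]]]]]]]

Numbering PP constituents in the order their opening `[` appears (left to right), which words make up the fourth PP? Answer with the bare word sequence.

in their valley

In left-to-right order the PP constituents are "near a sudden melody during my wooden corridor"; "during my wooden corridor"; "above our wooden familiar instrument in their valley"; "in their valley"; "under their committee". Number 4 is "in their valley".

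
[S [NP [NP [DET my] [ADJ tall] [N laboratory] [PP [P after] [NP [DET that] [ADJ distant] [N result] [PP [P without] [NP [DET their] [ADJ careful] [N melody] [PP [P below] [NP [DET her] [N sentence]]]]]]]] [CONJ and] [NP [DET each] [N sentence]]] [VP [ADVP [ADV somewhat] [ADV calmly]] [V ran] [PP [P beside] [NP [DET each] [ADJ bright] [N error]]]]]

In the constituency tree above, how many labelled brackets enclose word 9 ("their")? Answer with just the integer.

8

The word sits inside DET, which is inside NP, inside PP, inside NP, inside PP, inside NP, inside NP, inside S — 8 brackets in all.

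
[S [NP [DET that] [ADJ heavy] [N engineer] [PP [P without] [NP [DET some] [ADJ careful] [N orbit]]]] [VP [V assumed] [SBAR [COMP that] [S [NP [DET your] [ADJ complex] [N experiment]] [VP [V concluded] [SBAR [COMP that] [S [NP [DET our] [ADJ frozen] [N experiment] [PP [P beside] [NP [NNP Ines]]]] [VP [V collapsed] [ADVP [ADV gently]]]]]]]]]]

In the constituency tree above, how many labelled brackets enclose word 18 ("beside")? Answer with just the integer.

Path from the root down to the word: S → VP → SBAR → S → VP → SBAR → S → NP → PP → P. That is 10 enclosing brackets.

10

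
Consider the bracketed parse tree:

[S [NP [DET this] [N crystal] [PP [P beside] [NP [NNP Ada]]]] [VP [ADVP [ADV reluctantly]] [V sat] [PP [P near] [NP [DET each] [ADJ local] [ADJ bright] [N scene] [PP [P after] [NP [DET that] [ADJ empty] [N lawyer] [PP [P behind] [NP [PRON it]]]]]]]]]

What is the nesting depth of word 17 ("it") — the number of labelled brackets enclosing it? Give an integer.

Path from the root down to the word: S → VP → PP → NP → PP → NP → PP → NP → PRON. That is 9 enclosing brackets.

9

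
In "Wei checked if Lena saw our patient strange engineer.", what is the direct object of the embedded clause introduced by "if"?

our patient strange engineer

"saw" heads the VP of the embedded clause introduced by "if", and "our patient strange engineer" is its direct object.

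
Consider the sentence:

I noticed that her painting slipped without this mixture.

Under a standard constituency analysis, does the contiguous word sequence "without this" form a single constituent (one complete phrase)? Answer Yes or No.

No

"without" belongs to the preposition "without" while "this" belongs to the noun phrase "this mixture"; a span that runs across that boundary is not a single phrase.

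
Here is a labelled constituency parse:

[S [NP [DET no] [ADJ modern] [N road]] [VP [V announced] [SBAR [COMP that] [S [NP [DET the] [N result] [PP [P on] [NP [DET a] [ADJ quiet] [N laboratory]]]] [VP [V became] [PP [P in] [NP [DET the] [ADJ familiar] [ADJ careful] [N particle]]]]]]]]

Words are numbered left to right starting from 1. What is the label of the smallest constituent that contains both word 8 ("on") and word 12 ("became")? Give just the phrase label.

S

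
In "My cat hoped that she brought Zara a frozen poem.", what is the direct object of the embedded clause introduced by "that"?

a frozen poem

Within the embedded clause introduced by "that", the direct object of "brought" is "a frozen poem".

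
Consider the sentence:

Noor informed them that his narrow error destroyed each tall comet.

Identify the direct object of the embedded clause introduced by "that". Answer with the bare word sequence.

each tall comet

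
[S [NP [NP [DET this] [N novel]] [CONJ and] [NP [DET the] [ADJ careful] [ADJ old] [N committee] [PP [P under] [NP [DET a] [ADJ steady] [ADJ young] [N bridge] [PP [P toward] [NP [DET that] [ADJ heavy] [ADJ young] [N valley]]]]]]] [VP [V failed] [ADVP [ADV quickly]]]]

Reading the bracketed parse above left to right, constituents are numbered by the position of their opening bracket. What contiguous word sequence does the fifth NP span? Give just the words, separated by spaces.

Opening `[NP` markers occur at word positions 1, 1, 4, 9, 14; the fifth of these opens the constituent [NP that heavy young valley].

that heavy young valley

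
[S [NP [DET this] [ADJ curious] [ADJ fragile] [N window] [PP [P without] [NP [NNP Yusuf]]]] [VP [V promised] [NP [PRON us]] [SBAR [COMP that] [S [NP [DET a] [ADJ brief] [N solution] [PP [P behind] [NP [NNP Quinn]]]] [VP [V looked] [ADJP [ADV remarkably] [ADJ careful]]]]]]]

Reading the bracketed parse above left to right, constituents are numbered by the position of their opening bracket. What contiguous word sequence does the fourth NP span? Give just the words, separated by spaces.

a brief solution behind Quinn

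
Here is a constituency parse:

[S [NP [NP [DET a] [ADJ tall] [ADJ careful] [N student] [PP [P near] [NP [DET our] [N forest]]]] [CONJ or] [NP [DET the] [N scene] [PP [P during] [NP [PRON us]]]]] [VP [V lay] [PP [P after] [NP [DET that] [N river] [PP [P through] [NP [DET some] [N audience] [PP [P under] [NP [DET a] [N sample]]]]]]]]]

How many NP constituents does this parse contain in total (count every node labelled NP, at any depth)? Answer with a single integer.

Listing each NP by its span: [NP a tall careful student near our forest or the scene during us]; [NP a tall careful student near our forest]; [NP our forest]; [NP the scene during us]; [NP us]; [NP that river through some audience under a sample] … — that makes 8.

8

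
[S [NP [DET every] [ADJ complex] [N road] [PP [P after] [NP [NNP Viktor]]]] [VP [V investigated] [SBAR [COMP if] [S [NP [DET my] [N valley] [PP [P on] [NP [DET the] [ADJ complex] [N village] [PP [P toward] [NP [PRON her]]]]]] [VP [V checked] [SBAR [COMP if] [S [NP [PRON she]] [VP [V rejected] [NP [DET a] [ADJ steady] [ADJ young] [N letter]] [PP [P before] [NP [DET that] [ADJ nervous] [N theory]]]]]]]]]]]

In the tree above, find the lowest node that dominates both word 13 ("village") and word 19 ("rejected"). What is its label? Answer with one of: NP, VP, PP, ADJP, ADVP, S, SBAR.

S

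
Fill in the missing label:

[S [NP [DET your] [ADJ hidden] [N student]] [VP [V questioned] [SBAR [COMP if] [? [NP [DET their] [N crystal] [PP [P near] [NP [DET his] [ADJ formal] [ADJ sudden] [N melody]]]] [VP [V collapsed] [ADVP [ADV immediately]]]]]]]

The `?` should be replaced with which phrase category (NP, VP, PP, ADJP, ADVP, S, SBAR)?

S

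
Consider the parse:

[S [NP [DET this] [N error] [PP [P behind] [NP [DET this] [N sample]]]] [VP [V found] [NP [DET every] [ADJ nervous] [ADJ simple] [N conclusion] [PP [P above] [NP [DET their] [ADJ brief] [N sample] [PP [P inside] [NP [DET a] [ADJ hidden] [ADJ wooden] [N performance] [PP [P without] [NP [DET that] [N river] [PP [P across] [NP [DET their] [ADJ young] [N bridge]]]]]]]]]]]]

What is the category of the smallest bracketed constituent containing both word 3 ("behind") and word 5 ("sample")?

PP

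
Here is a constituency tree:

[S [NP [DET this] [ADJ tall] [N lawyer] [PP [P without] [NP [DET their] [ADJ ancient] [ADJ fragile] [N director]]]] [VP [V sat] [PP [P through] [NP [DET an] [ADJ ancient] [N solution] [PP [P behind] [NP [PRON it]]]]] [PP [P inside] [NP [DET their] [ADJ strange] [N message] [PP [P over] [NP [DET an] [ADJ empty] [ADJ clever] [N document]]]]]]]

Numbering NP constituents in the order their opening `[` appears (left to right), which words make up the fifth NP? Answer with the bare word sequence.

their strange message over an empty clever document

The NP opening brackets appear, in order, over: "this tall lawyer without their ancient fragile director"; "their ancient fragile director"; "an ancient solution behind it"; "it"; "their strange message over an empty clever document"; "an empty clever document". The fifth one spans "their strange message over an empty clever document".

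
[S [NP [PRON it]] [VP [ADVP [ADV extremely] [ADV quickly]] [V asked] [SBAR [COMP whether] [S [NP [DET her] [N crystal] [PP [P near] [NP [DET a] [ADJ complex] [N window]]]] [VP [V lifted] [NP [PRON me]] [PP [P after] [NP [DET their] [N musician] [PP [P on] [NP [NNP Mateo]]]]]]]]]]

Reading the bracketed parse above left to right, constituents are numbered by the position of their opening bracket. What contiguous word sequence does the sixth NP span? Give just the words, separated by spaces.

Opening `[NP` markers occur at word positions 1, 6, 9, 13, 15, 18; the sixth of these opens the constituent [NP Mateo].

Mateo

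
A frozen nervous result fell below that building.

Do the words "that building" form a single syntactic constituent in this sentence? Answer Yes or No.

These words form the whole noun phrase headed by "building", so yes — one constituent.

Yes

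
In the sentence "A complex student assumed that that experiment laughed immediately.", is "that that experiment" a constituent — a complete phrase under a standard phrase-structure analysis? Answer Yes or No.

No

The smallest constituent containing the whole sequence is the subordinate clause [SBAR that that experiment laughed immediately], but the sequence is only part of it — it straddles the boundary between complementizer "that" and clause "that experiment laughed immediately".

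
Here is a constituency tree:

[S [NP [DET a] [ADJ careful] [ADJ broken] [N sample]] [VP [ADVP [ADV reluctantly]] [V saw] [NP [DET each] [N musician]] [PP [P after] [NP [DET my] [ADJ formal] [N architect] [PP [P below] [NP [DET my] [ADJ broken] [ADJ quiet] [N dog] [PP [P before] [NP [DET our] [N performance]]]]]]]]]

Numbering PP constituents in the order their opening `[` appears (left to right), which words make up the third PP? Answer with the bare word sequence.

before our performance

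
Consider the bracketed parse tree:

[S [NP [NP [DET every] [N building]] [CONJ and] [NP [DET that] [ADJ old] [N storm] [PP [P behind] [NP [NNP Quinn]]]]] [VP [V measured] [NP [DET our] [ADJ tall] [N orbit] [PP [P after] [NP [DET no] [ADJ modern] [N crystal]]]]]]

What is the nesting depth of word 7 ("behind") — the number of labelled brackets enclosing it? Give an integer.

5

Path from the root down to the word: S → NP → NP → PP → P. That is 5 enclosing brackets.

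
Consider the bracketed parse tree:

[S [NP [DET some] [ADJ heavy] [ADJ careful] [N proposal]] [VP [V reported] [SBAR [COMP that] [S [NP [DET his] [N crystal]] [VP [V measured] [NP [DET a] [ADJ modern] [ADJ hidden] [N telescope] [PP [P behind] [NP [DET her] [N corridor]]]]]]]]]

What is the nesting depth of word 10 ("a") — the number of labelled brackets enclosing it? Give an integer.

Path from the root down to the word: S → VP → SBAR → S → VP → NP → DET. That is 7 enclosing brackets.

7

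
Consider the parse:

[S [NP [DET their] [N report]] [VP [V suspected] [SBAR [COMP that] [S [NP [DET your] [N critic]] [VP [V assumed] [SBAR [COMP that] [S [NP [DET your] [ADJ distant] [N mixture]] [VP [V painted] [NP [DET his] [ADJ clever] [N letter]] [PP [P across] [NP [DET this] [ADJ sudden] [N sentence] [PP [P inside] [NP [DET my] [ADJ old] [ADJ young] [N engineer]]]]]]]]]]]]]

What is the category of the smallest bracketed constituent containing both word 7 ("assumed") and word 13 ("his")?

VP

Both words fall inside [VP assumed that your distant mixture painted his clever letter across this sudden sentence inside my old young engineer] (words 7–24), and no smaller constituent contains them both. Label: VP.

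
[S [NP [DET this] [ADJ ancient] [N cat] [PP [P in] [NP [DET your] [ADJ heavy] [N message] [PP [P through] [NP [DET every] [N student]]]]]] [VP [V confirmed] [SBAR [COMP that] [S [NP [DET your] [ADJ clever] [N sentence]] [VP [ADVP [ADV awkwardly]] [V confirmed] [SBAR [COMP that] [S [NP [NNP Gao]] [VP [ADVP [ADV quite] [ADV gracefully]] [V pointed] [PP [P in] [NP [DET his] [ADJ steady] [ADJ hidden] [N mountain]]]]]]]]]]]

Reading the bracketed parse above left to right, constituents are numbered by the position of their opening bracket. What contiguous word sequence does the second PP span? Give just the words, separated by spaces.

Opening `[PP` markers occur at word positions 4, 8, 23; the second of these opens the constituent [PP through every student].

through every student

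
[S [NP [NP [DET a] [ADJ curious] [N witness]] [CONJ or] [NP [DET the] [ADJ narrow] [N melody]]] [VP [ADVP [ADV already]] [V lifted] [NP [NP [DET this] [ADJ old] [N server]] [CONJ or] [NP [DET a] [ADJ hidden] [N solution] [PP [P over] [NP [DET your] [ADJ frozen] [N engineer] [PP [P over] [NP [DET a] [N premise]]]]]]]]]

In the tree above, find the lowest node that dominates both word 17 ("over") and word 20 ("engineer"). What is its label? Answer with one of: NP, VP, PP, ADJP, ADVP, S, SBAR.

PP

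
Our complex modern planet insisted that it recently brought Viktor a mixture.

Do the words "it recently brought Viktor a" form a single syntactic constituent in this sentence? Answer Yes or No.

No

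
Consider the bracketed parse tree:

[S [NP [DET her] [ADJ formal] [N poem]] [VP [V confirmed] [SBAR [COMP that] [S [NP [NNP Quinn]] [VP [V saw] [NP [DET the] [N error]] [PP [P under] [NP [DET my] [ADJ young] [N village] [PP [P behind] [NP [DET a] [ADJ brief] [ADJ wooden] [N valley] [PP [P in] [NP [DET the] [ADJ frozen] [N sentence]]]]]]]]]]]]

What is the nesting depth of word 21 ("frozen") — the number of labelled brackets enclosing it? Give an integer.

The word sits inside ADJ, which is inside NP, inside PP, inside NP, inside PP, inside NP, inside PP, inside VP, inside S, inside SBAR, inside VP, inside S — 12 brackets in all.

12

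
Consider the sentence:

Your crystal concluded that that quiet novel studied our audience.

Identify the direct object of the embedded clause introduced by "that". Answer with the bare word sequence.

"studied" heads the VP of the embedded clause introduced by "that", and "our audience" is its direct object.

our audience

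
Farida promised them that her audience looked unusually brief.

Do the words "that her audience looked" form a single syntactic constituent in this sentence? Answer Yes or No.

No

The sequence begins inside the complementizer "that" and ends inside the clause "her audience looked unusually brief"; it crosses a phrase boundary, so no single node in the tree spans exactly those words.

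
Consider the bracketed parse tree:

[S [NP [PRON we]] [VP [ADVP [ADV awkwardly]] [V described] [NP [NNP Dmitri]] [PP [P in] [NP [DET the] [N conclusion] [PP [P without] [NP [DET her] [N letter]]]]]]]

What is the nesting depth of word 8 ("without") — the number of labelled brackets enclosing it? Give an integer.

6

Counting open brackets not yet closed at "without": [S [VP [PP [NP [PP [P = 6.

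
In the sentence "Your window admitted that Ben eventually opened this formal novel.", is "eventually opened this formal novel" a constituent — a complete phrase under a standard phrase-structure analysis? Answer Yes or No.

Yes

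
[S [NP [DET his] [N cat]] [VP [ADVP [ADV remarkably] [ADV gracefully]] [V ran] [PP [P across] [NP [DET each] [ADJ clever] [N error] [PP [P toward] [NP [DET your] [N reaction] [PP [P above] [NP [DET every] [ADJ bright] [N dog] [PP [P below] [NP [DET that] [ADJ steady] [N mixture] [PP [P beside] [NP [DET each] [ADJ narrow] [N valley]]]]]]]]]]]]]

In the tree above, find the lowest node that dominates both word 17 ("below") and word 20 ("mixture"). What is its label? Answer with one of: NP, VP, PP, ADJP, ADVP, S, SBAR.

PP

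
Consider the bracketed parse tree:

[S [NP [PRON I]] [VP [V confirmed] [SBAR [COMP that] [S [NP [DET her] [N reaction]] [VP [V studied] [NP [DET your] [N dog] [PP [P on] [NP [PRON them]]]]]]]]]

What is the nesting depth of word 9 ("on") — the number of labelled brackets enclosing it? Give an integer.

Path from the root down to the word: S → VP → SBAR → S → VP → NP → PP → P. That is 8 enclosing brackets.

8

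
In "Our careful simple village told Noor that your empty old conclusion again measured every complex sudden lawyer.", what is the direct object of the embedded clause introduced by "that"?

The verb of the embedded clause introduced by "that" is "measured"; its direct object is the NP "every complex sudden lawyer".

every complex sudden lawyer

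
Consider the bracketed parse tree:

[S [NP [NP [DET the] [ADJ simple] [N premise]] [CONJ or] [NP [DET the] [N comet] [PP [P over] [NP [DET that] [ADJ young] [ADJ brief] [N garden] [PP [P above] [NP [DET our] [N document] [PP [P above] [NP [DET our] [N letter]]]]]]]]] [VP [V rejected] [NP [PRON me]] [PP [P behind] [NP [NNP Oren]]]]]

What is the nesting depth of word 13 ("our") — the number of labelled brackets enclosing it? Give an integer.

The word sits inside DET, which is inside NP, inside PP, inside NP, inside PP, inside NP, inside NP, inside S — 8 brackets in all.

8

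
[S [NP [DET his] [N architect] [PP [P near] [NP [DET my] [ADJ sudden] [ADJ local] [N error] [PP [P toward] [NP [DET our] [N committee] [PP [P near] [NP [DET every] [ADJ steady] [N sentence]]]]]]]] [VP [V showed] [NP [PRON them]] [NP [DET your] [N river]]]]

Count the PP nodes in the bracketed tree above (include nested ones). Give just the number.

3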